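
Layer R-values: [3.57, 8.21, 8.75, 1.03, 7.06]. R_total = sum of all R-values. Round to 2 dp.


R_total = 3.57 + 8.21 + 8.75 + 1.03 + 7.06 = 28.62

28.62


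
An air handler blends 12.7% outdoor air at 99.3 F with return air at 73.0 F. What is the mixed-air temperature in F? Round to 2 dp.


T_mix = 73.0 + (12.7/100)*(99.3-73.0) = 76.34 F

76.34 F


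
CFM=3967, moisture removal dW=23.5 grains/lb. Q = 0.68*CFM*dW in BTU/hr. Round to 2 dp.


Q = 0.68 * 3967 * 23.5 = 63392.66 BTU/hr

63392.66 BTU/hr


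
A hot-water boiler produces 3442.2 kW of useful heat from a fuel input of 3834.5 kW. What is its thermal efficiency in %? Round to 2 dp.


eta = (3442.2/3834.5)*100 = 89.77 %

89.77 %


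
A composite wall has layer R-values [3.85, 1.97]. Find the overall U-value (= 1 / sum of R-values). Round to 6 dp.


R_total = 3.85 + 1.97 = 5.82
U = 1/5.82 = 0.171821

0.171821


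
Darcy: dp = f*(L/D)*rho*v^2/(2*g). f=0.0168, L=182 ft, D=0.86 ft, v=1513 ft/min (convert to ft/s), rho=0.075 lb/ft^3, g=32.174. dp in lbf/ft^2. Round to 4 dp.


v_fps = 1513/60 = 25.2167 ft/s
dp = 0.0168*(182/0.86)*0.075*25.2167^2/(2*32.174) = 2.6350 lbf/ft^2

2.6350 lbf/ft^2


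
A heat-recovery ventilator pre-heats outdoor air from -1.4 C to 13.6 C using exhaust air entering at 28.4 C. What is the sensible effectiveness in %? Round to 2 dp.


eff = (13.6-(-1.4))/(28.4-(-1.4))*100 = 50.34 %

50.34 %


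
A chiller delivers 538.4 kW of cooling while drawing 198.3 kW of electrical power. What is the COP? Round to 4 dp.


COP = 538.4 / 198.3 = 2.7151

2.7151


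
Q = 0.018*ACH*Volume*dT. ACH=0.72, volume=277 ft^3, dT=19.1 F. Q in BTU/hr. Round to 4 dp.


Q = 0.018 * 0.72 * 277 * 19.1 = 68.5675 BTU/hr

68.5675 BTU/hr


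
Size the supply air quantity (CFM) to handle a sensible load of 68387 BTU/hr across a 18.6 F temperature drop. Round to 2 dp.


CFM = 68387 / (1.08 * 18.6) = 3404.37

3404.37 CFM


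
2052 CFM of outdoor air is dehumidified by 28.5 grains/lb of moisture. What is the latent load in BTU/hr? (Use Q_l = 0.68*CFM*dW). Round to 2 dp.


Q = 0.68 * 2052 * 28.5 = 39767.76 BTU/hr

39767.76 BTU/hr


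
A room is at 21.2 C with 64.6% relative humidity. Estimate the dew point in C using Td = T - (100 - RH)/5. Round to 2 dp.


Td = 21.2 - (100-64.6)/5 = 14.12 C

14.12 C


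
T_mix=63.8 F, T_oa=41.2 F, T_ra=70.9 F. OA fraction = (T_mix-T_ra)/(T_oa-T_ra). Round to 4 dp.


frac = (63.8 - 70.9) / (41.2 - 70.9) = 0.2391

0.2391


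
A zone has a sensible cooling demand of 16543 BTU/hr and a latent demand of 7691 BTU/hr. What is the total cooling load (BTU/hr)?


Qt = 16543 + 7691 = 24234 BTU/hr

24234 BTU/hr


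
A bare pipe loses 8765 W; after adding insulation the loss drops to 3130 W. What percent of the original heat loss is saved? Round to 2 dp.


Savings = ((8765-3130)/8765)*100 = 64.29 %

64.29 %


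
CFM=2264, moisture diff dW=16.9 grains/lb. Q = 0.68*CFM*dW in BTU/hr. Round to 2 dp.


Q = 0.68 * 2264 * 16.9 = 26017.89 BTU/hr

26017.89 BTU/hr


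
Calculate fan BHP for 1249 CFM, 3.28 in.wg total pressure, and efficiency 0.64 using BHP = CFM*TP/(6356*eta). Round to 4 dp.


BHP = 1249 * 3.28 / (6356 * 0.64) = 1.0071 hp

1.0071 hp


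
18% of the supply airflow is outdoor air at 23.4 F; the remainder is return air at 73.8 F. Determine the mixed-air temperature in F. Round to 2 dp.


T_mix = 0.18*23.4 + 0.82*73.8 = 64.73 F

64.73 F


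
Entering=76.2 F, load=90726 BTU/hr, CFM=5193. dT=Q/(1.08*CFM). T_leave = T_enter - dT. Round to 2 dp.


dT = 90726/(1.08*5193) = 16.1767
T_leave = 76.2 - 16.1767 = 60.02 F

60.02 F


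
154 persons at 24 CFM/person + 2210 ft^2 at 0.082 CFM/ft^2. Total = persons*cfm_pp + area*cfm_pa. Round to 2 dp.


Total = 154*24 + 2210*0.082 = 3877.22 CFM

3877.22 CFM


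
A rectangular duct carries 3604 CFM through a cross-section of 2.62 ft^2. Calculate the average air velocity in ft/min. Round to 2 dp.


V = 3604 / 2.62 = 1375.57 ft/min

1375.57 ft/min


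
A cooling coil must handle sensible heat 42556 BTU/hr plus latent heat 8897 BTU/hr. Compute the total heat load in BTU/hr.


Qt = 42556 + 8897 = 51453 BTU/hr

51453 BTU/hr


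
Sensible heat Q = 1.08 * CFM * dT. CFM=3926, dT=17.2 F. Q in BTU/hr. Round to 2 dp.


Q = 1.08 * 3926 * 17.2 = 72929.38 BTU/hr

72929.38 BTU/hr


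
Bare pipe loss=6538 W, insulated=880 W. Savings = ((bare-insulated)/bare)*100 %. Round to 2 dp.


Savings = ((6538-880)/6538)*100 = 86.54 %

86.54 %


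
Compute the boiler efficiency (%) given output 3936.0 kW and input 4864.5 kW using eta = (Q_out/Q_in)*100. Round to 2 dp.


eta = (3936.0/4864.5)*100 = 80.91 %

80.91 %


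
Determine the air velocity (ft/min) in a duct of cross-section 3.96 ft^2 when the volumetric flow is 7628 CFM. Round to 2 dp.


V = 7628 / 3.96 = 1926.26 ft/min

1926.26 ft/min


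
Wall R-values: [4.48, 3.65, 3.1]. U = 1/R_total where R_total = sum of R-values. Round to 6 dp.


R_total = 4.48 + 3.65 + 3.1 = 11.23
U = 1/11.23 = 0.089047

0.089047


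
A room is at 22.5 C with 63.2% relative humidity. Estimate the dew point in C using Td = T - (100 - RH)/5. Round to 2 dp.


Td = 22.5 - (100-63.2)/5 = 15.14 C

15.14 C


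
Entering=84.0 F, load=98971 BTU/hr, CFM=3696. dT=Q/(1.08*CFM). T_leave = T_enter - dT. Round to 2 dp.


dT = 98971/(1.08*3696) = 24.7943
T_leave = 84.0 - 24.7943 = 59.21 F

59.21 F


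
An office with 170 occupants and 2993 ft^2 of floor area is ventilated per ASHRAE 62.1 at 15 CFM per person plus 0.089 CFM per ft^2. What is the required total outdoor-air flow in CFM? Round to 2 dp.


Total = 170*15 + 2993*0.089 = 2816.38 CFM

2816.38 CFM


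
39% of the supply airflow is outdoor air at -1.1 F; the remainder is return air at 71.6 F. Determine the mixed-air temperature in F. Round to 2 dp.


T_mix = 0.39*(-1.1) + 0.61*71.6 = 43.25 F

43.25 F


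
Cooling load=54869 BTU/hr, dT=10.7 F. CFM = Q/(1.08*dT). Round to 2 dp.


CFM = 54869 / (1.08 * 10.7) = 4748.10

4748.10 CFM


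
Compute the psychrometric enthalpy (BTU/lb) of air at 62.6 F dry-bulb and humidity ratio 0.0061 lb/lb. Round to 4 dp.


h = 0.24*62.6 + 0.0061*(1061+0.444*62.6) = 21.6656 BTU/lb

21.6656 BTU/lb


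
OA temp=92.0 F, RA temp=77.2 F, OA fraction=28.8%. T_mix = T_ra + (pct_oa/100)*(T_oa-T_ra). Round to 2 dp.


T_mix = 77.2 + (28.8/100)*(92.0-77.2) = 81.46 F

81.46 F


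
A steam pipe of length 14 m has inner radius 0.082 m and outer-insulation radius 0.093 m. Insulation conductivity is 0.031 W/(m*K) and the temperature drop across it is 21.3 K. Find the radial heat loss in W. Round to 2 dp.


Q = 2*pi*0.031*14*21.3/ln(0.093/0.082) = 461.41 W

461.41 W


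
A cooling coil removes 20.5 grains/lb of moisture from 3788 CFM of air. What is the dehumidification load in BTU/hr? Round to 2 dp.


Q = 0.68 * 3788 * 20.5 = 52804.72 BTU/hr

52804.72 BTU/hr


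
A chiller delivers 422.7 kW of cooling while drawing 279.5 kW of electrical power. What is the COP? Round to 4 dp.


COP = 422.7 / 279.5 = 1.5123

1.5123


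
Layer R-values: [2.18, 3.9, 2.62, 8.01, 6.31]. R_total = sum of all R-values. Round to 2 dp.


R_total = 2.18 + 3.9 + 2.62 + 8.01 + 6.31 = 23.02

23.02


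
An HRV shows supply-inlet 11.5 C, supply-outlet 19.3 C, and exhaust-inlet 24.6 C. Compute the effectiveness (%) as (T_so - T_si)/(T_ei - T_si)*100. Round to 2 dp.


eff = (19.3-11.5)/(24.6-11.5)*100 = 59.54 %

59.54 %


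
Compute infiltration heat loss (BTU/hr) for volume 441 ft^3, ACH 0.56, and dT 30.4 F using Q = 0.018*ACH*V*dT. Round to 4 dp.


Q = 0.018 * 0.56 * 441 * 30.4 = 135.1365 BTU/hr

135.1365 BTU/hr


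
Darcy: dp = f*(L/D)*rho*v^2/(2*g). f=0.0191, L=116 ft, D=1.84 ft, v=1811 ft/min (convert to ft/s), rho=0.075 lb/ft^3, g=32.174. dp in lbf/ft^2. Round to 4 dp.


v_fps = 1811/60 = 30.1833 ft/s
dp = 0.0191*(116/1.84)*0.075*30.1833^2/(2*32.174) = 1.2786 lbf/ft^2

1.2786 lbf/ft^2


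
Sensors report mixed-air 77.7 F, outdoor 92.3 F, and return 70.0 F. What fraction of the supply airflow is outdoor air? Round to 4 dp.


frac = (77.7 - 70.0) / (92.3 - 70.0) = 0.3453

0.3453


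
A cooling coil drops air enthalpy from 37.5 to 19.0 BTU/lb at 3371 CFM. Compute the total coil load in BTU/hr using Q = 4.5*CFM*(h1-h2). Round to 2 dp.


Q = 4.5 * 3371 * (37.5 - 19.0) = 280635.75 BTU/hr

280635.75 BTU/hr


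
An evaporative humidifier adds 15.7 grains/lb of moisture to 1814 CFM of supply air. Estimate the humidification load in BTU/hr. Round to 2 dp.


Q = 0.68 * 1814 * 15.7 = 19366.26 BTU/hr

19366.26 BTU/hr


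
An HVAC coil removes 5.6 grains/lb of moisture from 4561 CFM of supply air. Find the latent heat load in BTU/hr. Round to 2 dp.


Q = 0.68 * 4561 * 5.6 = 17368.29 BTU/hr

17368.29 BTU/hr


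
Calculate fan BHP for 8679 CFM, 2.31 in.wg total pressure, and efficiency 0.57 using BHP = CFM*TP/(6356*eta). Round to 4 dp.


BHP = 8679 * 2.31 / (6356 * 0.57) = 5.5338 hp

5.5338 hp


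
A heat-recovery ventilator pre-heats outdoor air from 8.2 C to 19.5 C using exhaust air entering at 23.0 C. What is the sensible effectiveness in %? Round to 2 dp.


eff = (19.5-8.2)/(23.0-8.2)*100 = 76.35 %

76.35 %


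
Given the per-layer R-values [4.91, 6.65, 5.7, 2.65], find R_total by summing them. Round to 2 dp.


R_total = 4.91 + 6.65 + 5.7 + 2.65 = 19.91

19.91


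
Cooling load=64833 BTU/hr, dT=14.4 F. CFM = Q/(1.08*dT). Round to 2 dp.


CFM = 64833 / (1.08 * 14.4) = 4168.79

4168.79 CFM


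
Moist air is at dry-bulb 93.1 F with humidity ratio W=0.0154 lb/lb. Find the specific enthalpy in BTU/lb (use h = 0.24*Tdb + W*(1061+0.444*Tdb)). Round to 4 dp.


h = 0.24*93.1 + 0.0154*(1061+0.444*93.1) = 39.3200 BTU/lb

39.3200 BTU/lb


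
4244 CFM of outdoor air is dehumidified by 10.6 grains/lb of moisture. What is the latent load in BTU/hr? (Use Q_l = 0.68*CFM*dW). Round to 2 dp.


Q = 0.68 * 4244 * 10.6 = 30590.75 BTU/hr

30590.75 BTU/hr


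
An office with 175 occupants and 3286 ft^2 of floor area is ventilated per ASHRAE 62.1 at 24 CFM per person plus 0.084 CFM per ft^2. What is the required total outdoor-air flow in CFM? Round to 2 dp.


Total = 175*24 + 3286*0.084 = 4476.02 CFM

4476.02 CFM


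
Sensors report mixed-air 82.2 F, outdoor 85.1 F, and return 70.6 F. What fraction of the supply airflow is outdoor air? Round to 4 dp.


frac = (82.2 - 70.6) / (85.1 - 70.6) = 0.8000

0.8000


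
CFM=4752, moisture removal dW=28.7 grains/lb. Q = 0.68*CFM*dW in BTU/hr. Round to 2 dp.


Q = 0.68 * 4752 * 28.7 = 92740.03 BTU/hr

92740.03 BTU/hr


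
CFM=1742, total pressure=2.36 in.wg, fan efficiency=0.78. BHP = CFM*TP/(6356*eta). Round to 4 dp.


BHP = 1742 * 2.36 / (6356 * 0.78) = 0.8292 hp

0.8292 hp


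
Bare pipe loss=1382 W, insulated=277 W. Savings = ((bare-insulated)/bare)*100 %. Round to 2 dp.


Savings = ((1382-277)/1382)*100 = 79.96 %

79.96 %


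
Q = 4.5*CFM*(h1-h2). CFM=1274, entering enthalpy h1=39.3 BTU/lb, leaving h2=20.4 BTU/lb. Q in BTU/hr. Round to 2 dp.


Q = 4.5 * 1274 * (39.3 - 20.4) = 108353.70 BTU/hr

108353.70 BTU/hr


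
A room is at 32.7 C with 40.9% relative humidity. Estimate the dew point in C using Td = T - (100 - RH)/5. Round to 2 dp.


Td = 32.7 - (100-40.9)/5 = 20.88 C

20.88 C


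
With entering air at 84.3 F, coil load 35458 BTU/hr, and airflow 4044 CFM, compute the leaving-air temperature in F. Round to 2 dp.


dT = 35458/(1.08*4044) = 8.1186
T_leave = 84.3 - 8.1186 = 76.18 F

76.18 F


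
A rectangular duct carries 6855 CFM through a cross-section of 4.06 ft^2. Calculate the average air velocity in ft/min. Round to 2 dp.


V = 6855 / 4.06 = 1688.42 ft/min

1688.42 ft/min


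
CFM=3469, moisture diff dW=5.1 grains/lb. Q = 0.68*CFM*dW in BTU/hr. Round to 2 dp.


Q = 0.68 * 3469 * 5.1 = 12030.49 BTU/hr

12030.49 BTU/hr


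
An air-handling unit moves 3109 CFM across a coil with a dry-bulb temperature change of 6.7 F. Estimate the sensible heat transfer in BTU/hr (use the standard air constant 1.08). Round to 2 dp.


Q = 1.08 * 3109 * 6.7 = 22496.72 BTU/hr

22496.72 BTU/hr


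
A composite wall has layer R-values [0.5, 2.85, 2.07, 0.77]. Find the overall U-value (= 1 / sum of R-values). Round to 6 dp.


R_total = 0.5 + 2.85 + 2.07 + 0.77 = 6.19
U = 1/6.19 = 0.161551

0.161551


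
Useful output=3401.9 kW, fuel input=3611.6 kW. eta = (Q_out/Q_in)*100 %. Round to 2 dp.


eta = (3401.9/3611.6)*100 = 94.19 %

94.19 %


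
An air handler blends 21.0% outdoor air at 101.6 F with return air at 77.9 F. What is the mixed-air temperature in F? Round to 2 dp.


T_mix = 77.9 + (21.0/100)*(101.6-77.9) = 82.88 F

82.88 F


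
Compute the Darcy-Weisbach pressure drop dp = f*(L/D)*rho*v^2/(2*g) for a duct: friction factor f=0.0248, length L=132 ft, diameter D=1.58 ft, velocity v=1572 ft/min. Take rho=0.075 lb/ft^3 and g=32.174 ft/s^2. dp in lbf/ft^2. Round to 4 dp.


v_fps = 1572/60 = 26.2 ft/s
dp = 0.0248*(132/1.58)*0.075*26.2^2/(2*32.174) = 1.6577 lbf/ft^2

1.6577 lbf/ft^2


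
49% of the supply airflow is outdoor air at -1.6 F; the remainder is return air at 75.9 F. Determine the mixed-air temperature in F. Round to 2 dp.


T_mix = 0.49*(-1.6) + 0.51*75.9 = 37.93 F

37.93 F


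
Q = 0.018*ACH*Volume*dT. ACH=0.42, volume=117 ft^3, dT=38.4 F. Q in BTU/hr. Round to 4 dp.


Q = 0.018 * 0.42 * 117 * 38.4 = 33.9656 BTU/hr

33.9656 BTU/hr


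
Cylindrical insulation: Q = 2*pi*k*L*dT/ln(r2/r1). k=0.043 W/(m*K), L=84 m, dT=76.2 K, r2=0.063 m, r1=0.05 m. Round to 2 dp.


Q = 2*pi*0.043*84*76.2/ln(0.063/0.05) = 7482.74 W

7482.74 W


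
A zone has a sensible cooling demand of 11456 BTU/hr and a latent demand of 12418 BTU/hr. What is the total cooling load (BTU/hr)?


Qt = 11456 + 12418 = 23874 BTU/hr

23874 BTU/hr


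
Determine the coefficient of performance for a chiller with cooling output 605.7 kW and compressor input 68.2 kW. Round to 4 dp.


COP = 605.7 / 68.2 = 8.8812

8.8812


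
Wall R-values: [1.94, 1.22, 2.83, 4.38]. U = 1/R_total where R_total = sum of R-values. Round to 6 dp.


R_total = 1.94 + 1.22 + 2.83 + 4.38 = 10.37
U = 1/10.37 = 0.096432

0.096432


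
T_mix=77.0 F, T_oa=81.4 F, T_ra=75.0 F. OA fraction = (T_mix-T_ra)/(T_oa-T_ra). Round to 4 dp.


frac = (77.0 - 75.0) / (81.4 - 75.0) = 0.3125

0.3125


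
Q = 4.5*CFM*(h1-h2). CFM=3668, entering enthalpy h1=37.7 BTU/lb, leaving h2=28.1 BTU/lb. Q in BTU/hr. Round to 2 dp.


Q = 4.5 * 3668 * (37.7 - 28.1) = 158457.60 BTU/hr

158457.60 BTU/hr


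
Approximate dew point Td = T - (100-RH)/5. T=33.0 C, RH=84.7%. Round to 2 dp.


Td = 33.0 - (100-84.7)/5 = 29.94 C

29.94 C


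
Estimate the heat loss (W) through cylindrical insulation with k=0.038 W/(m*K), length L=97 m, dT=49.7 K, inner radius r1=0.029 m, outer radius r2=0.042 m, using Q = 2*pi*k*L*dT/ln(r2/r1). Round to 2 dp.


Q = 2*pi*0.038*97*49.7/ln(0.042/0.029) = 3107.79 W

3107.79 W


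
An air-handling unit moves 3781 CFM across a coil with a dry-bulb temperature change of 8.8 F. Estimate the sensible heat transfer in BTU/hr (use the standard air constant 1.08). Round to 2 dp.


Q = 1.08 * 3781 * 8.8 = 35934.62 BTU/hr

35934.62 BTU/hr


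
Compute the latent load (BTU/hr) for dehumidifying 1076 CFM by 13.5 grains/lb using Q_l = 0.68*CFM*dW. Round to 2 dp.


Q = 0.68 * 1076 * 13.5 = 9877.68 BTU/hr

9877.68 BTU/hr


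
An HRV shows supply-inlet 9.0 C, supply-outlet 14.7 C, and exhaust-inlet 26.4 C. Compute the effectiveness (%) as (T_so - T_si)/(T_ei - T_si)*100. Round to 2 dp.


eff = (14.7-9.0)/(26.4-9.0)*100 = 32.76 %

32.76 %


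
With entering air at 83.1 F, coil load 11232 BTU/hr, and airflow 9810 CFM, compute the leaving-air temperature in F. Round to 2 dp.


dT = 11232/(1.08*9810) = 1.0601
T_leave = 83.1 - 1.0601 = 82.04 F

82.04 F


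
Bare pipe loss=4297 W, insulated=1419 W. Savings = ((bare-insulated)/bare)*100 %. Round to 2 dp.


Savings = ((4297-1419)/4297)*100 = 66.98 %

66.98 %


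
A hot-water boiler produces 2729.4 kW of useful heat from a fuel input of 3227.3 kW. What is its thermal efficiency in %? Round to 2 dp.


eta = (2729.4/3227.3)*100 = 84.57 %

84.57 %


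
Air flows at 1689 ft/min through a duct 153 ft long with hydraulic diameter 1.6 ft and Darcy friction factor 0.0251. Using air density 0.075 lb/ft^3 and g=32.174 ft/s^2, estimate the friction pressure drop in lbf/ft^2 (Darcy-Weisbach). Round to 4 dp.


v_fps = 1689/60 = 28.15 ft/s
dp = 0.0251*(153/1.6)*0.075*28.15^2/(2*32.174) = 2.2168 lbf/ft^2

2.2168 lbf/ft^2


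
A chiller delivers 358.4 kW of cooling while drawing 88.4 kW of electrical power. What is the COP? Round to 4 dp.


COP = 358.4 / 88.4 = 4.0543

4.0543


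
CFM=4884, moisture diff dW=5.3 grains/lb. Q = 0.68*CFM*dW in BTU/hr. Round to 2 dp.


Q = 0.68 * 4884 * 5.3 = 17601.94 BTU/hr

17601.94 BTU/hr


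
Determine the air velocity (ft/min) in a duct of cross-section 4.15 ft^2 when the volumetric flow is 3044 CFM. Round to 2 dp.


V = 3044 / 4.15 = 733.49 ft/min

733.49 ft/min


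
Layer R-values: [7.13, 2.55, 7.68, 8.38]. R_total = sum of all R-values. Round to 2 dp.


R_total = 7.13 + 2.55 + 7.68 + 8.38 = 25.74

25.74


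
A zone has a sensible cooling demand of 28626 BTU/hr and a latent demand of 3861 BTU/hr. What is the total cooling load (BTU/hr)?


Qt = 28626 + 3861 = 32487 BTU/hr

32487 BTU/hr


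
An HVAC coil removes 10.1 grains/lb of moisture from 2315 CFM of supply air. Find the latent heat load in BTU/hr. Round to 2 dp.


Q = 0.68 * 2315 * 10.1 = 15899.42 BTU/hr

15899.42 BTU/hr


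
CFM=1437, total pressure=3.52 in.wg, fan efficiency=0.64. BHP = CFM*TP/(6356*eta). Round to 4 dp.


BHP = 1437 * 3.52 / (6356 * 0.64) = 1.2435 hp

1.2435 hp


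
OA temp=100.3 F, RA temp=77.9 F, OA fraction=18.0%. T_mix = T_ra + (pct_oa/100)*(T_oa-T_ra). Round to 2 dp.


T_mix = 77.9 + (18.0/100)*(100.3-77.9) = 81.93 F

81.93 F


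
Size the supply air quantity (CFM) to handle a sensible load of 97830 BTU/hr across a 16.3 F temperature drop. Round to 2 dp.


CFM = 97830 / (1.08 * 16.3) = 5557.26

5557.26 CFM


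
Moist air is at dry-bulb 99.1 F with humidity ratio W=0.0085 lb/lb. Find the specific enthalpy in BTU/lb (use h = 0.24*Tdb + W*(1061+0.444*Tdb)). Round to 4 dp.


h = 0.24*99.1 + 0.0085*(1061+0.444*99.1) = 33.1765 BTU/lb

33.1765 BTU/lb


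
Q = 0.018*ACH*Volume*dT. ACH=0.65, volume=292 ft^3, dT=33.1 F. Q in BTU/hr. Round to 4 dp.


Q = 0.018 * 0.65 * 292 * 33.1 = 113.0828 BTU/hr

113.0828 BTU/hr


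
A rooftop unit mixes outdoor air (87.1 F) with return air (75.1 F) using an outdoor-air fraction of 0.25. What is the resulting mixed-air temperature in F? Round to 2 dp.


T_mix = 0.25*87.1 + 0.75*75.1 = 78.10 F

78.10 F


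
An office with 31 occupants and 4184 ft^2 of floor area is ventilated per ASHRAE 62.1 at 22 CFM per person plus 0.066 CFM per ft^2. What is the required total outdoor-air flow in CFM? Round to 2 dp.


Total = 31*22 + 4184*0.066 = 958.14 CFM

958.14 CFM


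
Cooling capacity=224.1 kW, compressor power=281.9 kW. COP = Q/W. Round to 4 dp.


COP = 224.1 / 281.9 = 0.7950

0.7950


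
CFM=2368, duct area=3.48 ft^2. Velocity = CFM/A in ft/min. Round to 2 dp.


V = 2368 / 3.48 = 680.46 ft/min

680.46 ft/min


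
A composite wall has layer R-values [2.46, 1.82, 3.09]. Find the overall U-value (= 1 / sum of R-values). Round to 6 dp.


R_total = 2.46 + 1.82 + 3.09 = 7.37
U = 1/7.37 = 0.135685

0.135685


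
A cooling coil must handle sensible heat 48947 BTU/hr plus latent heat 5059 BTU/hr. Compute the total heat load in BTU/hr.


Qt = 48947 + 5059 = 54006 BTU/hr

54006 BTU/hr


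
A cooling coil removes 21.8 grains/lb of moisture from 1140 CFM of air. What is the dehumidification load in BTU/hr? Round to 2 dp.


Q = 0.68 * 1140 * 21.8 = 16899.36 BTU/hr

16899.36 BTU/hr


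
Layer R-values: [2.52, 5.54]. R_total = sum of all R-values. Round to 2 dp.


R_total = 2.52 + 5.54 = 8.06

8.06


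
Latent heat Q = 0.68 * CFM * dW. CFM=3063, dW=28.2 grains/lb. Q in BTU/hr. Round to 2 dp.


Q = 0.68 * 3063 * 28.2 = 58736.09 BTU/hr

58736.09 BTU/hr


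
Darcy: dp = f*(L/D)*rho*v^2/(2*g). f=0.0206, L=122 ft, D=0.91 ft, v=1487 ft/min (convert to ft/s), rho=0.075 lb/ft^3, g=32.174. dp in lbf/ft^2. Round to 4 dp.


v_fps = 1487/60 = 24.7833 ft/s
dp = 0.0206*(122/0.91)*0.075*24.7833^2/(2*32.174) = 1.9771 lbf/ft^2

1.9771 lbf/ft^2


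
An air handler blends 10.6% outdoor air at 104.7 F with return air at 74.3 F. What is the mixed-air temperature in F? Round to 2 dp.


T_mix = 74.3 + (10.6/100)*(104.7-74.3) = 77.52 F

77.52 F


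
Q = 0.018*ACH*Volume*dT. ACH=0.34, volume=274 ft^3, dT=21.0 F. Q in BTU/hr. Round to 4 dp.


Q = 0.018 * 0.34 * 274 * 21.0 = 35.2145 BTU/hr

35.2145 BTU/hr


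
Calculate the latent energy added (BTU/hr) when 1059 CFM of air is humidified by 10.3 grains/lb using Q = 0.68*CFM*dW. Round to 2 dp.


Q = 0.68 * 1059 * 10.3 = 7417.24 BTU/hr

7417.24 BTU/hr


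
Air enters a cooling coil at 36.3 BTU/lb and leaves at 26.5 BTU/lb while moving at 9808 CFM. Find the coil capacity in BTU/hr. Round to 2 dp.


Q = 4.5 * 9808 * (36.3 - 26.5) = 432532.80 BTU/hr

432532.80 BTU/hr


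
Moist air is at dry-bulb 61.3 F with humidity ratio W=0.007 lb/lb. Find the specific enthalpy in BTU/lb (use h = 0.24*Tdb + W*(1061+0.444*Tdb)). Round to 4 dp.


h = 0.24*61.3 + 0.007*(1061+0.444*61.3) = 22.3295 BTU/lb

22.3295 BTU/lb


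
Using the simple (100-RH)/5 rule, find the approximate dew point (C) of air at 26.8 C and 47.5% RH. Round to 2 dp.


Td = 26.8 - (100-47.5)/5 = 16.30 C

16.30 C


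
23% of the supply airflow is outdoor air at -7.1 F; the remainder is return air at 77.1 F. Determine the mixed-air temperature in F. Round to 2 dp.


T_mix = 0.23*(-7.1) + 0.77*77.1 = 57.73 F

57.73 F


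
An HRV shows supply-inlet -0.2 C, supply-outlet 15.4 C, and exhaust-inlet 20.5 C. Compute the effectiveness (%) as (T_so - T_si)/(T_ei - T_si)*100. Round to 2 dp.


eff = (15.4-(-0.2))/(20.5-(-0.2))*100 = 75.36 %

75.36 %


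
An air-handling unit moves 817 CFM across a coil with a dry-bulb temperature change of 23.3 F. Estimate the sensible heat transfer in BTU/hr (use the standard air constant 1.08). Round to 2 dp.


Q = 1.08 * 817 * 23.3 = 20558.99 BTU/hr

20558.99 BTU/hr


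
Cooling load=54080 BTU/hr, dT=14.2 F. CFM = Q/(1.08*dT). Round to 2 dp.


CFM = 54080 / (1.08 * 14.2) = 3526.34

3526.34 CFM


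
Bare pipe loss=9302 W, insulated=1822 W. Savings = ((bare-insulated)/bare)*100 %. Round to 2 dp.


Savings = ((9302-1822)/9302)*100 = 80.41 %

80.41 %


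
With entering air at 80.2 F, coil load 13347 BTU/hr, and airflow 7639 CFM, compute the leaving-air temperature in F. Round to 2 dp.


dT = 13347/(1.08*7639) = 1.6178
T_leave = 80.2 - 1.6178 = 78.58 F

78.58 F


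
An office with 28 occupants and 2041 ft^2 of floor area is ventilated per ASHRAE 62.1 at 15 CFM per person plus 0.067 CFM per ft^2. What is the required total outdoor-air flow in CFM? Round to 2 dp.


Total = 28*15 + 2041*0.067 = 556.75 CFM

556.75 CFM


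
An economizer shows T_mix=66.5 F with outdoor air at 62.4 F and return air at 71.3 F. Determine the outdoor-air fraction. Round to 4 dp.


frac = (66.5 - 71.3) / (62.4 - 71.3) = 0.5393

0.5393


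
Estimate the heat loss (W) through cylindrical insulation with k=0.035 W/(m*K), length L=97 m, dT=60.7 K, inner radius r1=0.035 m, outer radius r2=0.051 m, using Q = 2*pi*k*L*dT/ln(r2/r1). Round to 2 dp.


Q = 2*pi*0.035*97*60.7/ln(0.051/0.035) = 3439.29 W

3439.29 W


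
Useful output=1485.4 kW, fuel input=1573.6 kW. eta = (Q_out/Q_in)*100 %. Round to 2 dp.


eta = (1485.4/1573.6)*100 = 94.40 %

94.40 %


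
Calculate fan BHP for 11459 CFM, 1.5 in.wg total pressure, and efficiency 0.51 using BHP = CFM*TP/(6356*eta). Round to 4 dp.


BHP = 11459 * 1.5 / (6356 * 0.51) = 5.3025 hp

5.3025 hp


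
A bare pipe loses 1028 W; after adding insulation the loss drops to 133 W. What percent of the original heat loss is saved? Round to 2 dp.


Savings = ((1028-133)/1028)*100 = 87.06 %

87.06 %


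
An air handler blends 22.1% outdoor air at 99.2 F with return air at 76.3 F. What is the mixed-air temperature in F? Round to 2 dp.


T_mix = 76.3 + (22.1/100)*(99.2-76.3) = 81.36 F

81.36 F


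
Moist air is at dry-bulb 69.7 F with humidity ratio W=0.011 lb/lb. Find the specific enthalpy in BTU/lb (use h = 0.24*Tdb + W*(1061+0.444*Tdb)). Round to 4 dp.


h = 0.24*69.7 + 0.011*(1061+0.444*69.7) = 28.7394 BTU/lb

28.7394 BTU/lb


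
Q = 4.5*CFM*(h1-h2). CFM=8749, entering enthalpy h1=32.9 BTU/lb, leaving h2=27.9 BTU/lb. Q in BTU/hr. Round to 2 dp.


Q = 4.5 * 8749 * (32.9 - 27.9) = 196852.50 BTU/hr

196852.50 BTU/hr


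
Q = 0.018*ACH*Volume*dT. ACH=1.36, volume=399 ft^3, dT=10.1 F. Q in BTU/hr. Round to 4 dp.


Q = 0.018 * 1.36 * 399 * 10.1 = 98.6520 BTU/hr

98.6520 BTU/hr


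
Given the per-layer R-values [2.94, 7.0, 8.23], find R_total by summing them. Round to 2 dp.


R_total = 2.94 + 7.0 + 8.23 = 18.17

18.17


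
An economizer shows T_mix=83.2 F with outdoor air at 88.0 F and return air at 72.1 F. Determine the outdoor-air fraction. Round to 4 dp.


frac = (83.2 - 72.1) / (88.0 - 72.1) = 0.6981

0.6981


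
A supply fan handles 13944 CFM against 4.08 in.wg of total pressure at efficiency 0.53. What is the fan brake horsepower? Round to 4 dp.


BHP = 13944 * 4.08 / (6356 * 0.53) = 16.8884 hp

16.8884 hp


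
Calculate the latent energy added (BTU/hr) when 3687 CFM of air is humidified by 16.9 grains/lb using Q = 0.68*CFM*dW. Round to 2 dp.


Q = 0.68 * 3687 * 16.9 = 42371.00 BTU/hr

42371.00 BTU/hr


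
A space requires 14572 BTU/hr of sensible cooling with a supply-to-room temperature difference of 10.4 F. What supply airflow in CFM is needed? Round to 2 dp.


CFM = 14572 / (1.08 * 10.4) = 1297.36

1297.36 CFM


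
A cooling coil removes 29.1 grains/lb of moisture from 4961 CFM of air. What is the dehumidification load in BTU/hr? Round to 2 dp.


Q = 0.68 * 4961 * 29.1 = 98168.27 BTU/hr

98168.27 BTU/hr


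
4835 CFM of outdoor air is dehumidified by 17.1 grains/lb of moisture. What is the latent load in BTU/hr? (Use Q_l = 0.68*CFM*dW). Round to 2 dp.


Q = 0.68 * 4835 * 17.1 = 56221.38 BTU/hr

56221.38 BTU/hr


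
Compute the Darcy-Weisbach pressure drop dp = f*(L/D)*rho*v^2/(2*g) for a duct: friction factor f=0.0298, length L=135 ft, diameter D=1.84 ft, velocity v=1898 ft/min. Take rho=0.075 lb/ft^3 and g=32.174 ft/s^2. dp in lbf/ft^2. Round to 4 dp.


v_fps = 1898/60 = 31.6333 ft/s
dp = 0.0298*(135/1.84)*0.075*31.6333^2/(2*32.174) = 2.5500 lbf/ft^2

2.5500 lbf/ft^2


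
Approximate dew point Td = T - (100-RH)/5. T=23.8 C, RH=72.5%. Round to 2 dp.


Td = 23.8 - (100-72.5)/5 = 18.30 C

18.30 C


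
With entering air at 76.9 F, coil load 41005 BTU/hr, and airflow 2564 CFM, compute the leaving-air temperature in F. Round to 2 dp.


dT = 41005/(1.08*2564) = 14.8080
T_leave = 76.9 - 14.8080 = 62.09 F

62.09 F


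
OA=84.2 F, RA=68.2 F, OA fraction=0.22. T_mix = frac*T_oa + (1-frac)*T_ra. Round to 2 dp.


T_mix = 0.22*84.2 + 0.78*68.2 = 71.72 F

71.72 F


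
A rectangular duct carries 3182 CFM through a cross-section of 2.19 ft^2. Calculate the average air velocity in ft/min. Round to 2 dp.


V = 3182 / 2.19 = 1452.97 ft/min

1452.97 ft/min


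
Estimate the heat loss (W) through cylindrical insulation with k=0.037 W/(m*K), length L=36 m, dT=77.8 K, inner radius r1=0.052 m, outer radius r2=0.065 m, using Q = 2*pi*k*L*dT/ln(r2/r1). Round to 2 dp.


Q = 2*pi*0.037*36*77.8/ln(0.065/0.052) = 2917.96 W

2917.96 W


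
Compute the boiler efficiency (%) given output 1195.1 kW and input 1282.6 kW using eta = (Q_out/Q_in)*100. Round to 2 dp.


eta = (1195.1/1282.6)*100 = 93.18 %

93.18 %


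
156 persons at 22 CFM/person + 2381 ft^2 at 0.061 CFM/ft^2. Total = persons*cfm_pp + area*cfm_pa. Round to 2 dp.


Total = 156*22 + 2381*0.061 = 3577.24 CFM

3577.24 CFM


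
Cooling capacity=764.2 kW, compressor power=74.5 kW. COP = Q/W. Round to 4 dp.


COP = 764.2 / 74.5 = 10.2577

10.2577


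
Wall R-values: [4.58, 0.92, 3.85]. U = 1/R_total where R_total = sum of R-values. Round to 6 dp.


R_total = 4.58 + 0.92 + 3.85 = 9.35
U = 1/9.35 = 0.106952

0.106952


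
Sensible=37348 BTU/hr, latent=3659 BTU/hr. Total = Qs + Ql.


Qt = 37348 + 3659 = 41007 BTU/hr

41007 BTU/hr


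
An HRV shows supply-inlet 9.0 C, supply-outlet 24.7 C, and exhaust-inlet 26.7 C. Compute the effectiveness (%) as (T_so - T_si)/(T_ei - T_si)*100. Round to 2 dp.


eff = (24.7-9.0)/(26.7-9.0)*100 = 88.70 %

88.70 %


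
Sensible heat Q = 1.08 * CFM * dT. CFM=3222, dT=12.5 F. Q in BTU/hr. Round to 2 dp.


Q = 1.08 * 3222 * 12.5 = 43497.00 BTU/hr

43497.00 BTU/hr


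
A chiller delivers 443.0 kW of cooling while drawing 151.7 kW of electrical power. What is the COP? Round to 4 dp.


COP = 443.0 / 151.7 = 2.9202

2.9202


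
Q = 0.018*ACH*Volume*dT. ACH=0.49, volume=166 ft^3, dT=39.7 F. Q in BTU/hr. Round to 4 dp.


Q = 0.018 * 0.49 * 166 * 39.7 = 58.1256 BTU/hr

58.1256 BTU/hr


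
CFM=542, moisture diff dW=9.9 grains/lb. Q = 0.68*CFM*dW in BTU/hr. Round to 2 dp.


Q = 0.68 * 542 * 9.9 = 3648.74 BTU/hr

3648.74 BTU/hr


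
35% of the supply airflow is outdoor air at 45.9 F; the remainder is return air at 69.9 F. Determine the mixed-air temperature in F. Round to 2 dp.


T_mix = 0.35*45.9 + 0.65*69.9 = 61.50 F

61.50 F


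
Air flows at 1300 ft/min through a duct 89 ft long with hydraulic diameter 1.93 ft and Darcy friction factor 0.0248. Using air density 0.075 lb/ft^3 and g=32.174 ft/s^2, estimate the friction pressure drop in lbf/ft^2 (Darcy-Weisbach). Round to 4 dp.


v_fps = 1300/60 = 21.6667 ft/s
dp = 0.0248*(89/1.93)*0.075*21.6667^2/(2*32.174) = 0.6257 lbf/ft^2

0.6257 lbf/ft^2


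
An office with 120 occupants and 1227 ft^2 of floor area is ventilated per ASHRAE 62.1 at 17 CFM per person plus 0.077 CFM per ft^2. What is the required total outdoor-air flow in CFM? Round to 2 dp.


Total = 120*17 + 1227*0.077 = 2134.48 CFM

2134.48 CFM


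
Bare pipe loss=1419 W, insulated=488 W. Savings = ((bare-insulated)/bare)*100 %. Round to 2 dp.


Savings = ((1419-488)/1419)*100 = 65.61 %

65.61 %


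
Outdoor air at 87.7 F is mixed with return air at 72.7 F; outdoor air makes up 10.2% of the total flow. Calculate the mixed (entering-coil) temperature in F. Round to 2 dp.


T_mix = 72.7 + (10.2/100)*(87.7-72.7) = 74.23 F

74.23 F


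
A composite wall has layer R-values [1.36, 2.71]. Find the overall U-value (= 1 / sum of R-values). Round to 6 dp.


R_total = 1.36 + 2.71 = 4.07
U = 1/4.07 = 0.245700

0.245700


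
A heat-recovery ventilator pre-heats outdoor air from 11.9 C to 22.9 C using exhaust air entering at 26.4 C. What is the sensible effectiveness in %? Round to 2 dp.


eff = (22.9-11.9)/(26.4-11.9)*100 = 75.86 %

75.86 %


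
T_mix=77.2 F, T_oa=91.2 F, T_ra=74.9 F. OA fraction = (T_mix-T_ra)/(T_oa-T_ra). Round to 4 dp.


frac = (77.2 - 74.9) / (91.2 - 74.9) = 0.1411

0.1411


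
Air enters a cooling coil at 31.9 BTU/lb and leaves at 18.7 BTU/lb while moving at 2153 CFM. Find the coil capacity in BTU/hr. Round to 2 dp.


Q = 4.5 * 2153 * (31.9 - 18.7) = 127888.20 BTU/hr

127888.20 BTU/hr


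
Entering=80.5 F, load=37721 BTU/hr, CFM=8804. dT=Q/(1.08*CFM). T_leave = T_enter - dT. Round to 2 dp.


dT = 37721/(1.08*8804) = 3.9672
T_leave = 80.5 - 3.9672 = 76.53 F

76.53 F


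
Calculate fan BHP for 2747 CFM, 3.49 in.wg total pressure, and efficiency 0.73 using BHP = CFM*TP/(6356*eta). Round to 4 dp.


BHP = 2747 * 3.49 / (6356 * 0.73) = 2.0662 hp

2.0662 hp


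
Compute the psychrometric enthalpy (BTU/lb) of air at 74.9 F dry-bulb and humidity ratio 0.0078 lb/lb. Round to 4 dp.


h = 0.24*74.9 + 0.0078*(1061+0.444*74.9) = 26.5112 BTU/lb

26.5112 BTU/lb


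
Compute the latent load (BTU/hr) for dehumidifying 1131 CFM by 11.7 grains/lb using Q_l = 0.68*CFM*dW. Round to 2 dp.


Q = 0.68 * 1131 * 11.7 = 8998.24 BTU/hr

8998.24 BTU/hr


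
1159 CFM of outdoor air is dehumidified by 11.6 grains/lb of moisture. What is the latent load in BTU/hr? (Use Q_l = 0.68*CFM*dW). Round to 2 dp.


Q = 0.68 * 1159 * 11.6 = 9142.19 BTU/hr

9142.19 BTU/hr


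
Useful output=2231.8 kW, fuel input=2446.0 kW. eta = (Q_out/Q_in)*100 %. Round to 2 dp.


eta = (2231.8/2446.0)*100 = 91.24 %

91.24 %


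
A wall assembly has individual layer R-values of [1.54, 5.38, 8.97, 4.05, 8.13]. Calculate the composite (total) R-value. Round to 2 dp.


R_total = 1.54 + 5.38 + 8.97 + 4.05 + 8.13 = 28.07

28.07


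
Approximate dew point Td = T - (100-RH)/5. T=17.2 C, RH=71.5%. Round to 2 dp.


Td = 17.2 - (100-71.5)/5 = 11.50 C

11.50 C


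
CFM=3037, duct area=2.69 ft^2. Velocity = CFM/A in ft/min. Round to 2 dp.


V = 3037 / 2.69 = 1129.00 ft/min

1129.00 ft/min


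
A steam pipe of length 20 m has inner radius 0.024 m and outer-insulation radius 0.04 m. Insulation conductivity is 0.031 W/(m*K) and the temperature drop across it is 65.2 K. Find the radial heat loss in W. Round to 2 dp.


Q = 2*pi*0.031*20*65.2/ln(0.04/0.024) = 497.22 W

497.22 W


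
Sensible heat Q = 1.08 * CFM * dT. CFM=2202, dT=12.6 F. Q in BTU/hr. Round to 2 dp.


Q = 1.08 * 2202 * 12.6 = 29964.82 BTU/hr

29964.82 BTU/hr


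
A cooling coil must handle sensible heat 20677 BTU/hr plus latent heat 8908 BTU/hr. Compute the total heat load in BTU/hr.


Qt = 20677 + 8908 = 29585 BTU/hr

29585 BTU/hr


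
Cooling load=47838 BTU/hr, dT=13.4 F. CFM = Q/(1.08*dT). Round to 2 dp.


CFM = 47838 / (1.08 * 13.4) = 3305.56

3305.56 CFM


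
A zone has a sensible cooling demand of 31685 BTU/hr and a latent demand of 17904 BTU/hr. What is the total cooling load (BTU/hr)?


Qt = 31685 + 17904 = 49589 BTU/hr

49589 BTU/hr


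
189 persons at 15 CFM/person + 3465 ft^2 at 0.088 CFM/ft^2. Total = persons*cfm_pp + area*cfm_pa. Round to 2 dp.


Total = 189*15 + 3465*0.088 = 3139.92 CFM

3139.92 CFM


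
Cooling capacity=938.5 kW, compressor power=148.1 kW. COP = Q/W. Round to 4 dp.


COP = 938.5 / 148.1 = 6.3369

6.3369


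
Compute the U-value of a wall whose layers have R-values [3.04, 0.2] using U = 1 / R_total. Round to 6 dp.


R_total = 3.04 + 0.2 = 3.24
U = 1/3.24 = 0.308642

0.308642


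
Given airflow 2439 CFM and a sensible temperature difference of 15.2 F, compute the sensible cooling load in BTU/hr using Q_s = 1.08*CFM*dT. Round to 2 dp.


Q = 1.08 * 2439 * 15.2 = 40038.62 BTU/hr

40038.62 BTU/hr


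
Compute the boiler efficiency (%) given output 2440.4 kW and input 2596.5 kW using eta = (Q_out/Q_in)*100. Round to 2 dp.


eta = (2440.4/2596.5)*100 = 93.99 %

93.99 %


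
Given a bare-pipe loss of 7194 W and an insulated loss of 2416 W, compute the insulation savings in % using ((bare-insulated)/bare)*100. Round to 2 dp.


Savings = ((7194-2416)/7194)*100 = 66.42 %

66.42 %


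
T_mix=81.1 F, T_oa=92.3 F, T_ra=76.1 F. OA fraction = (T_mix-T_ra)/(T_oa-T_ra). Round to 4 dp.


frac = (81.1 - 76.1) / (92.3 - 76.1) = 0.3086

0.3086


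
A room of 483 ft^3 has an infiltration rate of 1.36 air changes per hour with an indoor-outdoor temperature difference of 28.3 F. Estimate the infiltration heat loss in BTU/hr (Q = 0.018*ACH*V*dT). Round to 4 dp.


Q = 0.018 * 1.36 * 483 * 28.3 = 334.6147 BTU/hr

334.6147 BTU/hr


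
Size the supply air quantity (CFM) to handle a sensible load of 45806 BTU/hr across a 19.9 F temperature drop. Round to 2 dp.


CFM = 45806 / (1.08 * 19.9) = 2131.30

2131.30 CFM


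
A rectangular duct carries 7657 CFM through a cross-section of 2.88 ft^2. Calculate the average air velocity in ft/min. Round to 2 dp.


V = 7657 / 2.88 = 2658.68 ft/min

2658.68 ft/min


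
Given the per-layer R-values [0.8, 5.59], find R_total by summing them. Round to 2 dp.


R_total = 0.8 + 5.59 = 6.39

6.39


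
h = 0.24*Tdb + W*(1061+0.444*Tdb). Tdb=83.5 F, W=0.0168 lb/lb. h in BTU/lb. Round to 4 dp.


h = 0.24*83.5 + 0.0168*(1061+0.444*83.5) = 38.4876 BTU/lb

38.4876 BTU/lb


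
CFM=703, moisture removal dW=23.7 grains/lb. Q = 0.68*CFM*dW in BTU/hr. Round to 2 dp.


Q = 0.68 * 703 * 23.7 = 11329.55 BTU/hr

11329.55 BTU/hr


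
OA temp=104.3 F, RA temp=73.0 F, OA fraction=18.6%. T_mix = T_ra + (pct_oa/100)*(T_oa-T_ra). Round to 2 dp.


T_mix = 73.0 + (18.6/100)*(104.3-73.0) = 78.82 F

78.82 F


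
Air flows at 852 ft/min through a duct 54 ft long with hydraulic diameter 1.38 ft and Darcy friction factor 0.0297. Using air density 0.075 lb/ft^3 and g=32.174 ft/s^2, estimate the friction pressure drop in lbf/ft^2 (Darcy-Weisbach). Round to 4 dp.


v_fps = 852/60 = 14.2 ft/s
dp = 0.0297*(54/1.38)*0.075*14.2^2/(2*32.174) = 0.2731 lbf/ft^2

0.2731 lbf/ft^2


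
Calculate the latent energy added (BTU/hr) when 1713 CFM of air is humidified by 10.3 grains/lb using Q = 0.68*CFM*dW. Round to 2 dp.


Q = 0.68 * 1713 * 10.3 = 11997.85 BTU/hr

11997.85 BTU/hr


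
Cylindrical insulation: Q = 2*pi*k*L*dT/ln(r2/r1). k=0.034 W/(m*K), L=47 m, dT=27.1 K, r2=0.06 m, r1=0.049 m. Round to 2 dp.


Q = 2*pi*0.034*47*27.1/ln(0.06/0.049) = 1343.53 W

1343.53 W


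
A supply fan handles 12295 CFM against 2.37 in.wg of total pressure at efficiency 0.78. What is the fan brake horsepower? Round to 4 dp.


BHP = 12295 * 2.37 / (6356 * 0.78) = 5.8776 hp

5.8776 hp


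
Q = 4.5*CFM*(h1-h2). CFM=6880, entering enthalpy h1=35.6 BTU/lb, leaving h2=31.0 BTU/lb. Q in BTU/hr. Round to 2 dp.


Q = 4.5 * 6880 * (35.6 - 31.0) = 142416.00 BTU/hr

142416.00 BTU/hr


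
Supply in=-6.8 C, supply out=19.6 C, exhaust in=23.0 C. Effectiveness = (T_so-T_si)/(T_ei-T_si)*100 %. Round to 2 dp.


eff = (19.6-(-6.8))/(23.0-(-6.8))*100 = 88.59 %

88.59 %


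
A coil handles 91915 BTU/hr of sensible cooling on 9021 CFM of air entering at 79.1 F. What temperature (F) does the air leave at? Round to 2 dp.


dT = 91915/(1.08*9021) = 9.4343
T_leave = 79.1 - 9.4343 = 69.67 F

69.67 F


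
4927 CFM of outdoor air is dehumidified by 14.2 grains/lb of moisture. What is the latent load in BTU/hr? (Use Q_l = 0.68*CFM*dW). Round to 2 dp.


Q = 0.68 * 4927 * 14.2 = 47575.11 BTU/hr

47575.11 BTU/hr


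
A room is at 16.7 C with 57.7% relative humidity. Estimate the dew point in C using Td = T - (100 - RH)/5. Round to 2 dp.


Td = 16.7 - (100-57.7)/5 = 8.24 C

8.24 C


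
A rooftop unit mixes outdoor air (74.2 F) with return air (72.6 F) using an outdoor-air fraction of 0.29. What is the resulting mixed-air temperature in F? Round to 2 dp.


T_mix = 0.29*74.2 + 0.71*72.6 = 73.06 F

73.06 F


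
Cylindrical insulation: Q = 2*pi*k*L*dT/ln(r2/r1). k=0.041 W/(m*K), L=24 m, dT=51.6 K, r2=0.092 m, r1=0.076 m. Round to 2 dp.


Q = 2*pi*0.041*24*51.6/ln(0.092/0.076) = 1669.80 W

1669.80 W


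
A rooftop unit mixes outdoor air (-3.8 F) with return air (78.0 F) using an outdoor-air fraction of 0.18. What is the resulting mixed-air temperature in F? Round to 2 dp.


T_mix = 0.18*(-3.8) + 0.82*78.0 = 63.28 F

63.28 F


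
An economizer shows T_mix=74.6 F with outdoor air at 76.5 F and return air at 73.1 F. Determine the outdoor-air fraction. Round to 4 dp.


frac = (74.6 - 73.1) / (76.5 - 73.1) = 0.4412

0.4412
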